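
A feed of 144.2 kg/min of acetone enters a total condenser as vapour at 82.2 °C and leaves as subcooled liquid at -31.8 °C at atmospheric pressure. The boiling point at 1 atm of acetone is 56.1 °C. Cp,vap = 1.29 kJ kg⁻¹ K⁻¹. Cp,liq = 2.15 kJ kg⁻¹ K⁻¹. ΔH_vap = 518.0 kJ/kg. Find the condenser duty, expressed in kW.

Q_c = 1780 kW

vapour 82.2→56.1 °C: -33.669 kJ/kg
condensation at 56.1 °C: -518 kJ/kg
liquid 56.1→-31.8 °C: -188.99 kJ/kg
Δh = -33.669 + -518 + -188.99 = -740.65 kJ/kg
Q = ṁ·Δh = 144.2 kg/min × -740.65 kJ/kg = -106800 kJ/min
|Q| = 1780 kW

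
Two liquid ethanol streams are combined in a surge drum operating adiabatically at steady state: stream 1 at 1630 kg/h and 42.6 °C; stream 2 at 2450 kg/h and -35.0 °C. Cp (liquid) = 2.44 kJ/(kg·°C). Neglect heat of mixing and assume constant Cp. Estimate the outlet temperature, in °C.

T_out = -4.00 °C

Adiabatic, steady state ⇒ Σ ṁᵢCp,ᵢ(T_out − Tᵢ) = 0
T_out = Σ ṁᵢCp,ᵢTᵢ / Σ ṁᵢCp,ᵢ
      = -39801 / 9955.2 = -3.998 °C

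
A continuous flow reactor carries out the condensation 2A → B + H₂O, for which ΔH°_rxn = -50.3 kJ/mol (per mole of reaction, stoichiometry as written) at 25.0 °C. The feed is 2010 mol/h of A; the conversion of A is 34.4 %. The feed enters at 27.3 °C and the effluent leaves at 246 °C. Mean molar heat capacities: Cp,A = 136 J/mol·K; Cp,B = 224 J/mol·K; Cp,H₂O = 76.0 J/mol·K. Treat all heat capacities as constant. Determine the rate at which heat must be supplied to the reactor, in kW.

Extent of reaction ξ = 0.344 × 2010 / 2 = 345.72 mol/h
Reaction term: ξ·ΔH°_rxn = 345.72 × -50.3 = -17390 kJ/h
Sensible, feed 27.3→25 °C: -628.73 kJ/h
Outlet flows (mol/h): A 1318.6, B 345.72, H₂O 345.72
Sensible, products 25→246 °C: 62552 kJ/h
Q = ΔH = 44533 kJ/h = 12.37 kW
Heat supplied = 12.37 kW

Q_in = 12.4 kW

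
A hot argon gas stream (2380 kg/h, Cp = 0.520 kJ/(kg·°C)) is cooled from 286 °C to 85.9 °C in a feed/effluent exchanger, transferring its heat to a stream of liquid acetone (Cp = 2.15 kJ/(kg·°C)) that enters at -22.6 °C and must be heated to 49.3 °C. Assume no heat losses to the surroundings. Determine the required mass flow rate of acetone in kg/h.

Heat released by hot stream: Q = 2380 × 0.520 × (286 − 85.9) = 247640 kJ/h
Energy balance on cold side (adiabatic exchanger): Q = ṁ_c·Cp_c·(T_c,out − T_c,in)
ṁ_c = 247640 / [2.15 × (49.3 − -22.6)] = 1602 kg/h

ṁ_c = 1600 kg/h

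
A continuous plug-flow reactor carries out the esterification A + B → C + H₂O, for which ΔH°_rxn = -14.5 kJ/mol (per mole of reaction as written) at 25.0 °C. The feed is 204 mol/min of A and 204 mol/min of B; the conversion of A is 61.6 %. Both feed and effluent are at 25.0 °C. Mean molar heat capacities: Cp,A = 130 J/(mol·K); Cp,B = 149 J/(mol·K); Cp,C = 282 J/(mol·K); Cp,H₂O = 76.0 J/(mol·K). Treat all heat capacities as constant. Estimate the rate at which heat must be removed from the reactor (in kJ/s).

Q_out = 30.4 kJ/s

Extent of reaction ξ = 0.616 × 204 = 125.66 mol/min
Reaction term: ξ·ΔH°_rxn = 125.66 × -14.5 = -1822.1 kJ/min
Q = ΔH = -1822.1 kJ/min = -30.369 kW
Heat removed = 30.369 kJ/s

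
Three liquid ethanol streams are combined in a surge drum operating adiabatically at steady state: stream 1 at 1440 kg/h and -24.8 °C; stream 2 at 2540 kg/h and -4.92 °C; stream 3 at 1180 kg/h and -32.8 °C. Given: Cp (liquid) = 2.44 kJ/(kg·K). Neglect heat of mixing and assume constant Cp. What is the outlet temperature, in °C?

T_out = -16.8 °C

Adiabatic, steady state ⇒ Σ ṁᵢCp,ᵢ(T_out − Tᵢ) = 0
Σ ṁᵢCp,ᵢTᵢ = 1440×2.44×-24.8 + 2540×2.44×-4.92 + 1180×2.44×-32.8 = -212070
Σ ṁᵢCp,ᵢ = 1440×2.44 + 2540×2.44 + 1180×2.44 = 12590
T_out = -212070 / 12590 = -16.844 °C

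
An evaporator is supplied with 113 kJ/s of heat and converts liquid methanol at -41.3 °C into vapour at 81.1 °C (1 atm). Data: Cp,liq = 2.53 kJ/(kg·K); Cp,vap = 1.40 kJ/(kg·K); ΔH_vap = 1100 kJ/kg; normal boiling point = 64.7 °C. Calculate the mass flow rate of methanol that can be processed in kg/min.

ṁ = 4.87 kg/min

Δh = 2.53×(64.7−-41.3) + 1100 + 1.40×(81.1−64.7) = 1391.1 kJ/kg
Q = 113 kJ/s = 113 kJ/s = 6780 kJ/min
ṁ = Q/Δh = 6780 / 1391.1 = 4.8737 kg/min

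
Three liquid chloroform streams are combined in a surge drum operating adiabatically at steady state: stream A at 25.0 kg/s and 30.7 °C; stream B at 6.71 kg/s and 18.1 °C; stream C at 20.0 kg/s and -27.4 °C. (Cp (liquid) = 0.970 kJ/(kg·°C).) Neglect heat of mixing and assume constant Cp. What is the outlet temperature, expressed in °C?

Adiabatic, steady state ⇒ Σ ṁᵢCp,ᵢ(T_out − Tᵢ) = 0
Σ ṁᵢCp,ᵢTᵢ = 25.0×0.970×30.7 + 6.71×0.970×18.1 + 20.0×0.970×-27.4 = 330.72
Σ ṁᵢCp,ᵢ = 25.0×0.970 + 6.71×0.970 + 20.0×0.970 = 50.159
T_out = 330.72 / 50.159 = 6.5935 °C

T_out = 6.59 °C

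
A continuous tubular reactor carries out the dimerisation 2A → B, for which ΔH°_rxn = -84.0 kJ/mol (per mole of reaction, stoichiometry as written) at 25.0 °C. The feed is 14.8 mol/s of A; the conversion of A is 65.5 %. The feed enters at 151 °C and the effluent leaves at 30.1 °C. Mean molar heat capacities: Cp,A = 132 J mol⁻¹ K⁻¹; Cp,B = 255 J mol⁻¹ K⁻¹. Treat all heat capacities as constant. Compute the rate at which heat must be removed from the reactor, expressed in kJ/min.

Q_out = 38600 kJ/min

Extent of reaction ξ = 0.655 × 14.8 / 2 = 4.847 mol/s
Reaction term: ξ·ΔH°_rxn = 4.847 × -84.0 = -407.15 kJ/s
Sensible, feed 151→25 °C: -246.15 kJ/s
Outlet flows (mol/s): A 5.106, B 4.847
Sensible, products 25→30.1 °C: 9.7409 kJ/s
Q = ΔH = -643.56 kJ/s = -643.56 kW
Heat removed = 38614 kJ/min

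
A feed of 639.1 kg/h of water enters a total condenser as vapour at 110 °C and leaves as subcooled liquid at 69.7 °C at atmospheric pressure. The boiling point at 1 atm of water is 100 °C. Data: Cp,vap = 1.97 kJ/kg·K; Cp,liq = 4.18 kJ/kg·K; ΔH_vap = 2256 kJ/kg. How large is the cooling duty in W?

Q_c = 426000 W

vapour 110→100 °C: -19.7 kJ/kg
condensation at 100 °C: -2256 kJ/kg
liquid 100→69.7 °C: -126.65 kJ/kg
Δh = -19.7 + -2256 + -126.65 = -2402.4 kJ/kg
Q = ṁ·Δh = 639.1 kg/h × -2402.4 kJ/kg = -1.5353e+06 kJ/h
|Q| = 426.48 kW = 426480 W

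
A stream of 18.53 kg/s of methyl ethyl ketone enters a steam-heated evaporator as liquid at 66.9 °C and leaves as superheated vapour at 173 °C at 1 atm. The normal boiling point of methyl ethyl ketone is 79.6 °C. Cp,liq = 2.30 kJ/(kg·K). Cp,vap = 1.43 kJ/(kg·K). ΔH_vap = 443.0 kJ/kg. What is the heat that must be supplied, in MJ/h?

Q = 40400 MJ/h

liquid 66.9→79.6 °C: 29.21 kJ/kg
vaporisation at 79.6 °C: 443 kJ/kg
vapour 79.6→173 °C: 133.56 kJ/kg
Δh = 29.21 + 443 + 133.56 = 605.77 kJ/kg
Q = ṁ·Δh = 18.53 kg/s × 605.77 kJ/kg = 11225 kJ/s
|Q| = 11225 kW = 40410 MJ/h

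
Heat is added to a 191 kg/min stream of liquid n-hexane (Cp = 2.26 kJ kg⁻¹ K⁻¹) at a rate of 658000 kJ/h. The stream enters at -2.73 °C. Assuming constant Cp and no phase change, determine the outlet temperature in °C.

Q = 658000 kJ/h = 10967 kJ/min
ΔT = Q/(ṁ·Cp) = 10967/(191×2.26) = 25.406 K
T_out = -2.73 + 25.406 = 22.676 °C

T_out = 22.7 °C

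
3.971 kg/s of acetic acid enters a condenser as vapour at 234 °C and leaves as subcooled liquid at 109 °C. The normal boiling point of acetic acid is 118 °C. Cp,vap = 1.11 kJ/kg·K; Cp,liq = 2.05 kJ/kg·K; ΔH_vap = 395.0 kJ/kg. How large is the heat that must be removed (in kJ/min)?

vapour 234→118 °C: -128.76 kJ/kg
condensation at 118 °C: -395 kJ/kg
liquid 118→109 °C: -18.45 kJ/kg
Δh = -128.76 + -395 + -18.45 = -542.21 kJ/kg
Q = ṁ·Δh = 3.971 kg/s × -542.21 kJ/kg = -2153.1 kJ/s
|Q| = 2153.1 kW = 129190 kJ/min

Q_c = 129000 kJ/min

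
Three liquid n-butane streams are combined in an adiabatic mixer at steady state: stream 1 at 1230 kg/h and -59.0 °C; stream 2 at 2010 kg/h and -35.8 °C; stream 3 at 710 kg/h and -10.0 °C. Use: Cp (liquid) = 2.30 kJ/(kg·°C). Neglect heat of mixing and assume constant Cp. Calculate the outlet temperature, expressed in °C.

Energy balance with Q = 0: Σ ṁᵢCp,ᵢ(T_out − Tᵢ) = 0
T_out = Σ ṁᵢCp,ᵢTᵢ / Σ ṁᵢCp,ᵢ
      = -348740 / 9085 = -38.387 °C

T_out = -38.4 °C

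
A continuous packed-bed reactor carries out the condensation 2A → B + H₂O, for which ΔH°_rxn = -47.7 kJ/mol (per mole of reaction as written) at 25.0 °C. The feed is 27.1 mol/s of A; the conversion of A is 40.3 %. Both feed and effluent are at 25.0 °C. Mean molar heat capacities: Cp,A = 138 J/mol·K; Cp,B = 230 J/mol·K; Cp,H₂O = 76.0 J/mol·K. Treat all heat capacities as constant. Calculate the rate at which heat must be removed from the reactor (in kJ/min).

Q_out = 15600 kJ/min

Extent of reaction ξ = 0.403 × 27.1 / 2 = 5.4607 mol/s
Reaction term: ξ·ΔH°_rxn = 5.4607 × -47.7 = -260.47 kJ/s
Q = ΔH = -260.47 kJ/s = -260.47 kW
Heat removed = 15628 kJ/min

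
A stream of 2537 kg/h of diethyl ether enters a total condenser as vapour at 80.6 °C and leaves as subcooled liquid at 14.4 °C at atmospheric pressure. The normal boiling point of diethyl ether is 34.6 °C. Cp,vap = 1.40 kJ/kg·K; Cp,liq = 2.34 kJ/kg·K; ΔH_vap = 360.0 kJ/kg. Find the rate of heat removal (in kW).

Q_c = 332 kW

vapour 80.6→34.6 °C: -64.4 kJ/kg
condensation at 34.6 °C: -360 kJ/kg
liquid 34.6→14.4 °C: -47.268 kJ/kg
Δh = -64.4 + -360 + -47.268 = -471.67 kJ/kg
Q = ṁ·Δh = 2537 kg/h × -471.67 kJ/kg = -1.1966e+06 kJ/h
|Q| = 332.39 kW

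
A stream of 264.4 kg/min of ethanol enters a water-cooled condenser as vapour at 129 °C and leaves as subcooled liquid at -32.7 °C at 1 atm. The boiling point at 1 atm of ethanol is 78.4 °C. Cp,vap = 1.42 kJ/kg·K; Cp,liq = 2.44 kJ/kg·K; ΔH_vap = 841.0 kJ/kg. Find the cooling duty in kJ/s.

vapour 129→78.4 °C: -71.852 kJ/kg
condensation at 78.4 °C: -841 kJ/kg
liquid 78.4→-32.7 °C: -271.08 kJ/kg
Δh = -71.852 + -841 + -271.08 = -1183.9 kJ/kg
Q = ṁ·Δh = 264.4 kg/min × -1183.9 kJ/kg = -313030 kJ/min
|Q| = 5217.2 kW

Q_c = 5220 kJ/s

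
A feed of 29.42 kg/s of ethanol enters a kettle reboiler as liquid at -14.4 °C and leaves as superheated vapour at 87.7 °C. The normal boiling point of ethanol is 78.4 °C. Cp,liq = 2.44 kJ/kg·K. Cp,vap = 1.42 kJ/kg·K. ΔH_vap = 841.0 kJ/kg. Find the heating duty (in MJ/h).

Q = 114000 MJ/h

liquid -14.4→78.4 °C: 226.43 kJ/kg
vaporisation at 78.4 °C: 841 kJ/kg
vapour 78.4→87.7 °C: 13.206 kJ/kg
Δh = 226.43 + 841 + 13.206 = 1080.6 kJ/kg
Q = ṁ·Δh = 29.42 kg/s × 1080.6 kJ/kg = 31792 kJ/s
|Q| = 31792 kW = 114450 MJ/h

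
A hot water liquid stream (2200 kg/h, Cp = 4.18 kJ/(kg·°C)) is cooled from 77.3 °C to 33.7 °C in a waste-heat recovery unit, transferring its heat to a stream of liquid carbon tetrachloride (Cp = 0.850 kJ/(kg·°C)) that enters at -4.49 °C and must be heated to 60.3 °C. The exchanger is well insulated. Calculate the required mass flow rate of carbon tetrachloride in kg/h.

Heat released by hot stream: Q = 2200 × 4.18 × (77.3 − 33.7) = 400950 kJ/h
Energy balance on cold side (adiabatic exchanger): Q = ṁ_c·Cp_c·(T_c,out − T_c,in)
ṁ_c = 400950 / [0.850 × (60.3 − -4.49)] = 7280.5 kg/h

ṁ_c = 7280 kg/h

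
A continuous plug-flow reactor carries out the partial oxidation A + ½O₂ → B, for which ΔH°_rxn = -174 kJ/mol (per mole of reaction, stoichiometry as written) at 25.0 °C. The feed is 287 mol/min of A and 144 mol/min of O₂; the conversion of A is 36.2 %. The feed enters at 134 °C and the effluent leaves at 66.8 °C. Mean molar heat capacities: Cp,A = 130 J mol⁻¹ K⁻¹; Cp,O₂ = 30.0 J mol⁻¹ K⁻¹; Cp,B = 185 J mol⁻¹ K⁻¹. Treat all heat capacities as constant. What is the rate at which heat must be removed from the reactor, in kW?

Q_out = 345 kW

Extent of reaction ξ = 0.362 × 287 = 103.89 mol/min
Reaction term: ξ·ΔH°_rxn = 103.89 × -174 = -18078 kJ/min
Sensible, feed 134→25 °C: -4537.7 kJ/min
Outlet flows (mol/min): A 183.11, O₂ 92.053, B 103.89
Sensible, products 25→66.8 °C: 1913.8 kJ/min
Q = ΔH = -20701 kJ/min = -345.02 kW
Heat removed = 345.02 kW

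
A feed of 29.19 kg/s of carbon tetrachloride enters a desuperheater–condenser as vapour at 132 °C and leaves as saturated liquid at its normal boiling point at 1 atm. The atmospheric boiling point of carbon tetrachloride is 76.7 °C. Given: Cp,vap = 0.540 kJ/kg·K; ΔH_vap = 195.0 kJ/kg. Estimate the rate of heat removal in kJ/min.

vapour 132→76.7 °C: -29.862 kJ/kg
condensation at 76.7 °C: -195 kJ/kg
Δh = -29.862 + -195 = -224.86 kJ/kg
Q = ṁ·Δh = 29.19 kg/s × -224.86 kJ/kg = -6563.7 kJ/s
|Q| = 6563.7 kW = 393820 kJ/min

Q_c = 394000 kJ/min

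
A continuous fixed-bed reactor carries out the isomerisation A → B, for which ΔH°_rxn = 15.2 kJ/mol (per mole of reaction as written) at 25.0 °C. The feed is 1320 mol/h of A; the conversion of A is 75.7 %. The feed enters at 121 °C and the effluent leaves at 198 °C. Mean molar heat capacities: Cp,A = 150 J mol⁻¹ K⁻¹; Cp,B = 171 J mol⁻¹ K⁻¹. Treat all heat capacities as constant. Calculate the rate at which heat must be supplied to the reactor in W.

Extent of reaction ξ = 0.757 × 1320 = 999.24 mol/h
Reaction term: ξ·ΔH°_rxn = 999.24 × 15.2 = 15188 kJ/h
Sensible, feed 121→25 °C: -19008 kJ/h
Outlet flows (mol/h): A 320.76, B 999.24
Sensible, products 25→198 °C: 37884 kJ/h
Q = ΔH = 34065 kJ/h = 9.4624 kW
Heat supplied = 9462.4 W

Q_in = 9460 W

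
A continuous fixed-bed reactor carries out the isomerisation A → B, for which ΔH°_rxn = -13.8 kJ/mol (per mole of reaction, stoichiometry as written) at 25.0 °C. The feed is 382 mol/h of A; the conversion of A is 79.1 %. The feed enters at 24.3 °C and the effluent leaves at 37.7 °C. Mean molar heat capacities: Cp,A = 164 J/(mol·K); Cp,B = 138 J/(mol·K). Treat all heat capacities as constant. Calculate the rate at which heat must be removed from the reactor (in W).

Extent of reaction ξ = 0.791 × 382 = 302.16 mol/h
Reaction term: ξ·ΔH°_rxn = 302.16 × -13.8 = -4169.8 kJ/h
Sensible, feed 24.3→25 °C: 43.854 kJ/h
Outlet flows (mol/h): A 79.838, B 302.16
Sensible, products 25→37.7 °C: 695.86 kJ/h
Q = ΔH = -3430.1 kJ/h = -0.95281 kW
Heat removed = 952.81 W

Q_out = 953 W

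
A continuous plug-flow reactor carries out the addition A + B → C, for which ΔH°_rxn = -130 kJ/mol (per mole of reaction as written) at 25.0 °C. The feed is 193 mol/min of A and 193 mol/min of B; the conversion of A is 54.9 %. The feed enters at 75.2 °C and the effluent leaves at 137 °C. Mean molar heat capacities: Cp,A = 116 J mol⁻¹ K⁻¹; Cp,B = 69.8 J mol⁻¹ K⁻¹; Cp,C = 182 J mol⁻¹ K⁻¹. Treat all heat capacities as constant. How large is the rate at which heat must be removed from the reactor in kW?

Extent of reaction ξ = 0.549 × 193 = 105.96 mol/min
Reaction term: ξ·ΔH°_rxn = 105.96 × -130 = -13774 kJ/min
Sensible, feed 75.2→25 °C: -1800.1 kJ/min
Outlet flows (mol/min): A 87.043, B 87.043, C 105.96
Sensible, products 25→137 °C: 3971.2 kJ/min
Q = ΔH = -11603 kJ/min = -193.39 kW
Heat removed = 193.39 kW

Q_out = 193 kW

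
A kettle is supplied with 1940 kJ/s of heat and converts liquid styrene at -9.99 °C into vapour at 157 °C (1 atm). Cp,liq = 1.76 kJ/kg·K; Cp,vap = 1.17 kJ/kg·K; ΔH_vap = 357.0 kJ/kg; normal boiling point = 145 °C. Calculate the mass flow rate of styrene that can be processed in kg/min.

ṁ = 181 kg/min

Δh = 1.76×(145−-9.99) + 357.0 + 1.17×(157−145) = 643.82 kJ/kg
Q = 1940 kJ/s = 1940 kJ/s = 116400 kJ/min
ṁ = Q/Δh = 116400 / 643.82 = 180.8 kg/min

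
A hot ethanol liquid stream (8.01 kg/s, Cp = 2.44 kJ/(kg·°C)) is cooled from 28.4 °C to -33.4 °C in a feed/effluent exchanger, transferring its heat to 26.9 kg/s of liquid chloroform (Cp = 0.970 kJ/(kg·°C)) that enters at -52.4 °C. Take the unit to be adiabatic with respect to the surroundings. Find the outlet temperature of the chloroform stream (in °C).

T_c,out = -6.11 °C

Heat released by hot stream: Q = 8.01 × 2.44 × (28.4 − -33.4) = 1207.8 kJ/s
Energy balance on cold side (adiabatic exchanger): Q = ṁ_c·Cp_c·(T_c,out − T_c,in)
T_c,out = -52.4 + 1207.8/(26.9 × 0.970) = -6.11 °C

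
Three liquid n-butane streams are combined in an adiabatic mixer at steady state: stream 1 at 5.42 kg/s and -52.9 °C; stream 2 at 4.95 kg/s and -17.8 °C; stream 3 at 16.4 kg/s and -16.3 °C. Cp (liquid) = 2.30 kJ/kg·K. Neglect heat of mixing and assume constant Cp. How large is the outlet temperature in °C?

Energy balance with Q = 0: Σ ṁᵢCp,ᵢ(T_out − Tᵢ) = 0
Σ ṁᵢCp,ᵢTᵢ = 5.42×2.30×-52.9 + 4.95×2.30×-17.8 + 16.4×2.30×-16.3 = -1476.9
Σ ṁᵢCp,ᵢ = 5.42×2.30 + 4.95×2.30 + 16.4×2.30 = 61.571
T_out = -1476.9 / 61.571 = -23.988 °C

T_out = -24.0 °C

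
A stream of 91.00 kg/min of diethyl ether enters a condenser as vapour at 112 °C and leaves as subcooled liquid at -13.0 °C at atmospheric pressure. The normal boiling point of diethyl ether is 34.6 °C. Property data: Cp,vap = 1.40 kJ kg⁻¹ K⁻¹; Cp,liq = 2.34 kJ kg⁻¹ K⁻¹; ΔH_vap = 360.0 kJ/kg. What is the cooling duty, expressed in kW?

Q_c = 879 kW

vapour 112→34.6 °C: -108.36 kJ/kg
condensation at 34.6 °C: -360 kJ/kg
liquid 34.6→-13.0 °C: -111.38 kJ/kg
Δh = -108.36 + -360 + -111.38 = -579.74 kJ/kg
Q = ṁ·Δh = 91.00 kg/min × -579.74 kJ/kg = -52757 kJ/min
|Q| = 879.28 kW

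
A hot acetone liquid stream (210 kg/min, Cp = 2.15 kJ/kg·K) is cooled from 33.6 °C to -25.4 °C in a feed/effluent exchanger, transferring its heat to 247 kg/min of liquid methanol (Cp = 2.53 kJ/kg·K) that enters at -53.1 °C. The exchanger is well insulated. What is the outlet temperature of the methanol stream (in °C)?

Heat released by hot stream: Q = 210 × 2.15 × (33.6 − -25.4) = 26638 kJ/min
Energy balance on cold side (adiabatic exchanger): Q = ṁ_c·Cp_c·(T_c,out − T_c,in)
T_c,out = -53.1 + 26638/(247 × 2.53) = -10.472 °C

T_c,out = -10.5 °C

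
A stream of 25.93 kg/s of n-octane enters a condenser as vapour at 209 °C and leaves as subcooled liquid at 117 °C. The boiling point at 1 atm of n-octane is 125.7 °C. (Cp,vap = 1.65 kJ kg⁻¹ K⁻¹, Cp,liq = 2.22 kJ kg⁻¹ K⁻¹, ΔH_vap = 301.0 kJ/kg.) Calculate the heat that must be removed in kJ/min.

Q_c = 712000 kJ/min

vapour 209→125.7 °C: -137.44 kJ/kg
condensation at 125.7 °C: -301 kJ/kg
liquid 125.7→117 °C: -19.314 kJ/kg
Δh = -137.44 + -301 + -19.314 = -457.76 kJ/kg
Q = ṁ·Δh = 25.93 kg/s × -457.76 kJ/kg = -11870 kJ/s
|Q| = 11870 kW = 712180 kJ/min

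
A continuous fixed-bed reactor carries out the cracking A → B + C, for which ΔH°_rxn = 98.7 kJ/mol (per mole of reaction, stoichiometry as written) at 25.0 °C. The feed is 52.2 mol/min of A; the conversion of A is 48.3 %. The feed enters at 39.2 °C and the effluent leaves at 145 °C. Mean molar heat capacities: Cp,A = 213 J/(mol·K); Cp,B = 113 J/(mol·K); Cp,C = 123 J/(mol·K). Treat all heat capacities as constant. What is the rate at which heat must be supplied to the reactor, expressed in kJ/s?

Q_in = 62.2 kJ/s

Extent of reaction ξ = 0.483 × 52.2 = 25.213 mol/min
Reaction term: ξ·ΔH°_rxn = 25.213 × 98.7 = 2488.5 kJ/min
Sensible, feed 39.2→25 °C: -157.88 kJ/min
Outlet flows (mol/min): A 26.987, B 25.213, C 25.213
Sensible, products 25→145 °C: 1403.8 kJ/min
Q = ΔH = 3734.4 kJ/min = 62.24 kW
Heat supplied = 62.24 kJ/s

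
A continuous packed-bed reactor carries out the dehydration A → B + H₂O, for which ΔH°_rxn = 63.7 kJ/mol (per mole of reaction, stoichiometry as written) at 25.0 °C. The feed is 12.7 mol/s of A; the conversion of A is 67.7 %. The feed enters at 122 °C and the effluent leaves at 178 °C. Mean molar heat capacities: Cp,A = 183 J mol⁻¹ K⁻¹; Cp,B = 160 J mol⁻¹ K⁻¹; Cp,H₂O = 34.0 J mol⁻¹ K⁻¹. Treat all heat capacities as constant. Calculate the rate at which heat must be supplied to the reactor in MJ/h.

Q_in = 2490 MJ/h

Extent of reaction ξ = 0.677 × 12.7 = 8.5979 mol/s
Reaction term: ξ·ΔH°_rxn = 8.5979 × 63.7 = 547.69 kJ/s
Sensible, feed 122→25 °C: -225.44 kJ/s
Outlet flows (mol/s): A 4.1021, B 8.5979, H₂O 8.5979
Sensible, products 25→178 °C: 370.06 kJ/s
Q = ΔH = 692.31 kJ/s = 692.31 kW
Heat supplied = 2492.3 MJ/h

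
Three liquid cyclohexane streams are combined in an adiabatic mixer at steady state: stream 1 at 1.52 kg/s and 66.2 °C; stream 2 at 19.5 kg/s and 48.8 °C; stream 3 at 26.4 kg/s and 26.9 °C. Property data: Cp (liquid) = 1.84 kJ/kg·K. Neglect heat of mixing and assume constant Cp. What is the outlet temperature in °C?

Adiabatic, steady state ⇒ Σ ṁᵢCp,ᵢ(T_out − Tᵢ) = 0
T_out = Σ ṁᵢCp,ᵢTᵢ / Σ ṁᵢCp,ᵢ
      = 3242.8 / 87.253 = 37.165 °C

T_out = 37.2 °C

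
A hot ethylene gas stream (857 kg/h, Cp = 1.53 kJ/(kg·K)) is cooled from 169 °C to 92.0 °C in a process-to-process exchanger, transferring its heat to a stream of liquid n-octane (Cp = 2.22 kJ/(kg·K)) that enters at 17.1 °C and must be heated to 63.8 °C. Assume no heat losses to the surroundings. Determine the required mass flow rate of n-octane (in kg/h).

ṁ_c = 974 kg/h

Heat released by hot stream: Q = 857 × 1.53 × (169 − 92.0) = 100960 kJ/h
Energy balance on cold side (adiabatic exchanger): Q = ṁ_c·Cp_c·(T_c,out − T_c,in)
ṁ_c = 100960 / [2.22 × (63.8 − 17.1)] = 973.85 kg/h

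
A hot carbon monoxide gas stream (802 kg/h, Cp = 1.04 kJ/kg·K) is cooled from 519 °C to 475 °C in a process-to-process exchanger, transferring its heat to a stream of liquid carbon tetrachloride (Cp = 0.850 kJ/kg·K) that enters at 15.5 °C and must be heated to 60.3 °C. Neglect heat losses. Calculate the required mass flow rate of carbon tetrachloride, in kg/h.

ṁ_c = 964 kg/h

Heat released by hot stream: Q = 802 × 1.04 × (519 − 475) = 36700 kJ/h
Energy balance on cold side (adiabatic exchanger): Q = ṁ_c·Cp_c·(T_c,out − T_c,in)
ṁ_c = 36700 / [0.850 × (60.3 − 15.5)] = 963.75 kg/h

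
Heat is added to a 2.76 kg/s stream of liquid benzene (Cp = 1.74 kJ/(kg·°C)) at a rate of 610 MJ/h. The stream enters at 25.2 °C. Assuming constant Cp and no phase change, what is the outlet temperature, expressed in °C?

Q = 610 MJ/h = 169.44 kJ/s
ΔT = Q/(ṁ·Cp) = 169.44/(2.76×1.74) = 35.283 K
T_out = 25.2 + 35.283 = 60.483 °C

T_out = 60.5 °C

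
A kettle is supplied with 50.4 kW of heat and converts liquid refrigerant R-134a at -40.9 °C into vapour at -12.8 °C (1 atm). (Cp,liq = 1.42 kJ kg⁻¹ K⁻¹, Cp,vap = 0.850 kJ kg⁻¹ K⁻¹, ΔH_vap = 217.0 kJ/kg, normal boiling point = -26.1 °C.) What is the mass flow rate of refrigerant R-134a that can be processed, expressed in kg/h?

Δh = 1.42×(-26.1−-40.9) + 217.0 + 0.850×(-12.8−-26.1) = 249.32 kJ/kg
Q = 50.4 kW = 50.4 kJ/s = 181440 kJ/h
ṁ = Q/Δh = 181440 / 249.32 = 727.74 kg/h

ṁ = 728 kg/h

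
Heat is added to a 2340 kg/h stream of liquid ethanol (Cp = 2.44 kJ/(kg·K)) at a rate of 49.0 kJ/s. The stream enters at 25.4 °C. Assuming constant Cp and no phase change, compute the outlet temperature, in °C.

Q = 49.0 kJ/s = 176400 kJ/h
ΔT = Q/(ṁ·Cp) = 176400/(2340×2.44) = 30.895 K
T_out = 25.4 + 30.895 = 56.295 °C

T_out = 56.3 °C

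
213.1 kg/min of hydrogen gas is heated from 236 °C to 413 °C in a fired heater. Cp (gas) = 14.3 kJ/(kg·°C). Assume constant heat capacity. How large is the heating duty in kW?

Q = 8990 kW

Q = ṁ·Cp·ΔT = 213.1 × 14.3 × (413 − 236) = 539380 kJ/min
Converting: 539380 / 60 s = 8989.6 kW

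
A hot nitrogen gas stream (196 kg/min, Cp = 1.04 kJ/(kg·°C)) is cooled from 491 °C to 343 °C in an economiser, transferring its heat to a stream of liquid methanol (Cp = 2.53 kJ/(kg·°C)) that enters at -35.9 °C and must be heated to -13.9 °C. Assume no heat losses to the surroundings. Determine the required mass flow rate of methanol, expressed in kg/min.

Heat released by hot stream: Q = 196 × 1.04 × (491 − 343) = 30168 kJ/min
Energy balance on cold side (adiabatic exchanger): Q = ṁ_c·Cp_c·(T_c,out − T_c,in)
ṁ_c = 30168 / [2.53 × (-13.9 − -35.9)] = 542.01 kg/min

ṁ_c = 542 kg/min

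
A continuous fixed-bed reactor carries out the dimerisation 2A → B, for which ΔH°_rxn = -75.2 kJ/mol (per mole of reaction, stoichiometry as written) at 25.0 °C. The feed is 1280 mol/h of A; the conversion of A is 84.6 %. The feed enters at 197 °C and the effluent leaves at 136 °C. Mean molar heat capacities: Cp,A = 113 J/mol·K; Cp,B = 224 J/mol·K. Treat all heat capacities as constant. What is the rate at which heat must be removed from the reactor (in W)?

Extent of reaction ξ = 0.846 × 1280 / 2 = 541.44 mol/h
Reaction term: ξ·ΔH°_rxn = 541.44 × -75.2 = -40716 kJ/h
Sensible, feed 197→25 °C: -24878 kJ/h
Outlet flows (mol/h): A 197.12, B 541.44
Sensible, products 25→136 °C: 15935 kJ/h
Q = ΔH = -49660 kJ/h = -13.794 kW
Heat removed = 13794 W

Q_out = 13800 W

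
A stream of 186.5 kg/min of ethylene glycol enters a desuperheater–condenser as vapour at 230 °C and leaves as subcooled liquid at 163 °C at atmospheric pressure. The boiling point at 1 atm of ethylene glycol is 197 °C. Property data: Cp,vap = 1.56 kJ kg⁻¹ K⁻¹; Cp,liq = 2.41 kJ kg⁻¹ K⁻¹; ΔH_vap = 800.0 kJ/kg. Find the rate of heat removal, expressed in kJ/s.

vapour 230→197 °C: -51.48 kJ/kg
condensation at 197 °C: -800 kJ/kg
liquid 197→163 °C: -81.94 kJ/kg
Δh = -51.48 + -800 + -81.94 = -933.42 kJ/kg
Q = ṁ·Δh = 186.5 kg/min × -933.42 kJ/kg = -174080 kJ/min
|Q| = 2901.4 kW

Q_c = 2900 kJ/s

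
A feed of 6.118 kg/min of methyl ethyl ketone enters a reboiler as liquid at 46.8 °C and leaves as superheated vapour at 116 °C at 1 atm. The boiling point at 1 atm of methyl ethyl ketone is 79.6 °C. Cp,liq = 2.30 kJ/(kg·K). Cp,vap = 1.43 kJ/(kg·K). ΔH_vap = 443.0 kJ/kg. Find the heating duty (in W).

liquid 46.8→79.6 °C: 75.44 kJ/kg
vaporisation at 79.6 °C: 443 kJ/kg
vapour 79.6→116 °C: 52.052 kJ/kg
Δh = 75.44 + 443 + 52.052 = 570.49 kJ/kg
Q = ṁ·Δh = 6.118 kg/min × 570.49 kJ/kg = 3490.3 kJ/min
|Q| = 58.171 kW = 58171 W

Q = 58200 W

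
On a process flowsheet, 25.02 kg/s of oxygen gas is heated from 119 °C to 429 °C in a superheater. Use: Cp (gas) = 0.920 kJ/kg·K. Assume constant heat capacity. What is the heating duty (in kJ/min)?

Q = ṁ·Cp·ΔT = 25.02 × 0.920 × (429 − 119) = 7135.7 kJ/s
Heating duty = 428140 kJ/min

Q = 428000 kJ/min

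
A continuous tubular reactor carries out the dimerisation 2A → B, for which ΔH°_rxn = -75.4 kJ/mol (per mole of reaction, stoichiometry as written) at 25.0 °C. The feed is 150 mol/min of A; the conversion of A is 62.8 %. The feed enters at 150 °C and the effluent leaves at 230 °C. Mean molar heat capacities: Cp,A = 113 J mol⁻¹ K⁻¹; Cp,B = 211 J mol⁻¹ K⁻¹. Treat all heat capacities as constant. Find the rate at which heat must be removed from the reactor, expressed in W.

Q_out = 39000 W

Extent of reaction ξ = 0.628 × 150 / 2 = 47.1 mol/min
Reaction term: ξ·ΔH°_rxn = 47.1 × -75.4 = -3551.3 kJ/min
Sensible, feed 150→25 °C: -2118.8 kJ/min
Outlet flows (mol/min): A 55.8, B 47.1
Sensible, products 25→230 °C: 3329.9 kJ/min
Q = ΔH = -2340.2 kJ/min = -39.003 kW
Heat removed = 39003 W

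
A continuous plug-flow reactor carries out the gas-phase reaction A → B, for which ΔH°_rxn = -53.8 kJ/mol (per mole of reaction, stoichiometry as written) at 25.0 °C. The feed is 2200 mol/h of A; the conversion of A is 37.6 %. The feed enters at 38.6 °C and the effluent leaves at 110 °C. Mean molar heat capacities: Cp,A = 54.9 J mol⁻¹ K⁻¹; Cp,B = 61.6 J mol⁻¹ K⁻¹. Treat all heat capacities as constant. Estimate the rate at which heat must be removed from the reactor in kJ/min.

Extent of reaction ξ = 0.376 × 2200 = 827.2 mol/h
Reaction term: ξ·ΔH°_rxn = 827.2 × -53.8 = -44503 kJ/h
Sensible, feed 38.6→25 °C: -1642.6 kJ/h
Outlet flows (mol/h): A 1372.8, B 827.2
Sensible, products 25→110 °C: 10737 kJ/h
Q = ΔH = -35409 kJ/h = -9.8357 kW
Heat removed = 590.14 kJ/min

Q_out = 590 kJ/min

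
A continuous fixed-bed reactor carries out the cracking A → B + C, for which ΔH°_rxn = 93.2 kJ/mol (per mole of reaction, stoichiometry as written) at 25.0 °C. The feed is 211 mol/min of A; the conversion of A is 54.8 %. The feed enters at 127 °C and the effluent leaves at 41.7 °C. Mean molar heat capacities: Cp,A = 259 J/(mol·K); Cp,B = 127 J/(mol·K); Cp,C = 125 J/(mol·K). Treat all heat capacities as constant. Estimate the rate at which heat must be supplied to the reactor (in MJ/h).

Q_in = 366 MJ/h

Extent of reaction ξ = 0.548 × 211 = 115.63 mol/min
Reaction term: ξ·ΔH°_rxn = 115.63 × 93.2 = 10777 kJ/min
Sensible, feed 127→25 °C: -5574.2 kJ/min
Outlet flows (mol/min): A 95.372, B 115.63, C 115.63
Sensible, products 25→41.7 °C: 899.12 kJ/min
Q = ΔH = 6101.5 kJ/min = 101.69 kW
Heat supplied = 366.09 MJ/h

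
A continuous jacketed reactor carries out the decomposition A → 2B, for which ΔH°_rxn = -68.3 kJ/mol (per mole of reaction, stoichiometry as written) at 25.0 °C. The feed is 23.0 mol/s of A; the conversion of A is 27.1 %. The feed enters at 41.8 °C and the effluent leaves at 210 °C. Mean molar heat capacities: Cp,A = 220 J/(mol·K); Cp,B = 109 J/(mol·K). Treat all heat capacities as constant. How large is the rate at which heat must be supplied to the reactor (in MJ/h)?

Extent of reaction ξ = 0.271 × 23.0 = 6.233 mol/s
Reaction term: ξ·ΔH°_rxn = 6.233 × -68.3 = -425.71 kJ/s
Sensible, feed 41.8→25 °C: -85.008 kJ/s
Outlet flows (mol/s): A 16.767, B 12.466
Sensible, products 25→210 °C: 933.79 kJ/s
Q = ΔH = 423.07 kJ/s = 423.07 kW
Heat supplied = 1523.1 MJ/h

Q_in = 1520 MJ/h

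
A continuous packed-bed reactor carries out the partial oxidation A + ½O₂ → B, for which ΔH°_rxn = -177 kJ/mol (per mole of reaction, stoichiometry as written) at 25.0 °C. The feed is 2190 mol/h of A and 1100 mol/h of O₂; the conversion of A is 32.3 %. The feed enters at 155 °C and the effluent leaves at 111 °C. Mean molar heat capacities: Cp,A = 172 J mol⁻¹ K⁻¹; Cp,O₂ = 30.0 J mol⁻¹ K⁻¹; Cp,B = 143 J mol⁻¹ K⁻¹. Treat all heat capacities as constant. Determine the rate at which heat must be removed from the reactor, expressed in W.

Extent of reaction ξ = 0.323 × 2190 = 707.37 mol/h
Reaction term: ξ·ΔH°_rxn = 707.37 × -177 = -125200 kJ/h
Sensible, feed 155→25 °C: -53258 kJ/h
Outlet flows (mol/h): A 1482.6, O₂ 746.32, B 707.37
Sensible, products 25→111 °C: 32556 kJ/h
Q = ΔH = -145910 kJ/h = -40.53 kW
Heat removed = 40530 W

Q_out = 40500 W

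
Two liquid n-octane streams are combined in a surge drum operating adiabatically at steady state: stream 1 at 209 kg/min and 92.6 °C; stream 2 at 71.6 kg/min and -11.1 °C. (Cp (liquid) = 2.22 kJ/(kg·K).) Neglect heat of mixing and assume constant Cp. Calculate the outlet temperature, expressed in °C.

Adiabatic, steady state ⇒ Σ ṁᵢCp,ᵢ(T_out − Tᵢ) = 0
Σ ṁᵢCp,ᵢTᵢ = 209×2.22×92.6 + 71.6×2.22×-11.1 = 41200
Σ ṁᵢCp,ᵢ = 209×2.22 + 71.6×2.22 = 622.93
T_out = 41200 / 622.93 = 66.139 °C

T_out = 66.1 °C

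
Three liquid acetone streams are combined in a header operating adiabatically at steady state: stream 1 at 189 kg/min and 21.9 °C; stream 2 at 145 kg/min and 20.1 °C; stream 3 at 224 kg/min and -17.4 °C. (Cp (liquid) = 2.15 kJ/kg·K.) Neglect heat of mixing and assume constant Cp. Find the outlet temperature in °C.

Adiabatic, steady state ⇒ Σ ṁᵢCp,ᵢ(T_out − Tᵢ) = 0
Σ ṁᵢCp,ᵢTᵢ = 189×2.15×21.9 + 145×2.15×20.1 + 224×2.15×-17.4 = 6785.4
Σ ṁᵢCp,ᵢ = 189×2.15 + 145×2.15 + 224×2.15 = 1199.7
T_out = 6785.4 / 1199.7 = 5.6559 °C

T_out = 5.66 °C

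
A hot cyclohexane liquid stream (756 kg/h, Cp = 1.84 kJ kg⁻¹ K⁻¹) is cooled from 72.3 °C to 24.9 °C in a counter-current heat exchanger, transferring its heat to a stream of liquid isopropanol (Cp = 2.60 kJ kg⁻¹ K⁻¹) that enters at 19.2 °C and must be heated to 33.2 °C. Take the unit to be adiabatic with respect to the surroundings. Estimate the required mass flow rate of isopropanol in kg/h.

ṁ_c = 1810 kg/h

Heat released by hot stream: Q = 756 × 1.84 × (72.3 − 24.9) = 65935 kJ/h
Energy balance on cold side (adiabatic exchanger): Q = ṁ_c·Cp_c·(T_c,out − T_c,in)
ṁ_c = 65935 / [2.60 × (33.2 − 19.2)] = 1811.4 kg/h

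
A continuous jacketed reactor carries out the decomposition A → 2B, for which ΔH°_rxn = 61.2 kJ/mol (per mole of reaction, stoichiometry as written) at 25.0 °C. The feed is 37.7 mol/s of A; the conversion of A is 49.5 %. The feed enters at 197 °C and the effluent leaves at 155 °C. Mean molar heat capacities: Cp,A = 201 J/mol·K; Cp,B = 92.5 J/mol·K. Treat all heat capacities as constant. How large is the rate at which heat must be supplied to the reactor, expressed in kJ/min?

Extent of reaction ξ = 0.495 × 37.7 = 18.662 mol/s
Reaction term: ξ·ΔH°_rxn = 18.662 × 61.2 = 1142.1 kJ/s
Sensible, feed 197→25 °C: -1303.4 kJ/s
Outlet flows (mol/s): A 19.039, B 37.323
Sensible, products 25→155 °C: 946.29 kJ/s
Q = ΔH = 785 kJ/s = 785 kW
Heat supplied = 47100 kJ/min

Q_in = 47100 kJ/min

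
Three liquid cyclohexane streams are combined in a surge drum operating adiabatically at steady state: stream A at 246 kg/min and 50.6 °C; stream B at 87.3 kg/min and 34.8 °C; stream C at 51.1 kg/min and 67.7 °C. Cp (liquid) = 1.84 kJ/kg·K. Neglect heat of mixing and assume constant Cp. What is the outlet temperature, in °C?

T_out = 49.3 °C

Adiabatic, steady state ⇒ Σ ṁᵢCp,ᵢ(T_out − Tᵢ) = 0
Σ ṁᵢCp,ᵢTᵢ = 246×1.84×50.6 + 87.3×1.84×34.8 + 51.1×1.84×67.7 = 34859
Σ ṁᵢCp,ᵢ = 246×1.84 + 87.3×1.84 + 51.1×1.84 = 707.3
T_out = 34859 / 707.3 = 49.285 °C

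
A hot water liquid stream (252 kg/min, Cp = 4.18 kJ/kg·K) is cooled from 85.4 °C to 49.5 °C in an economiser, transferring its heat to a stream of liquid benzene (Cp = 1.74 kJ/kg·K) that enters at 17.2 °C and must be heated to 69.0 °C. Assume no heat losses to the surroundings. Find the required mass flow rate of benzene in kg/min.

ṁ_c = 420 kg/min

Heat released by hot stream: Q = 252 × 4.18 × (85.4 − 49.5) = 37816 kJ/min
Energy balance on cold side (adiabatic exchanger): Q = ṁ_c·Cp_c·(T_c,out − T_c,in)
ṁ_c = 37816 / [1.74 × (69.0 − 17.2)] = 419.56 kg/min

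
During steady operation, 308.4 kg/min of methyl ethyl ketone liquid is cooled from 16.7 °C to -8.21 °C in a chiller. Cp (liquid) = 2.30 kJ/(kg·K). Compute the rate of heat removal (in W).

Q_c = 294000 W

Q = ṁ·Cp·ΔT = 308.4 × 2.30 × (-8.21 − 16.7) = -17669 kJ/min
Converting: 17669 / 60 s = 294.49 kW
Cooling duty = 294490 W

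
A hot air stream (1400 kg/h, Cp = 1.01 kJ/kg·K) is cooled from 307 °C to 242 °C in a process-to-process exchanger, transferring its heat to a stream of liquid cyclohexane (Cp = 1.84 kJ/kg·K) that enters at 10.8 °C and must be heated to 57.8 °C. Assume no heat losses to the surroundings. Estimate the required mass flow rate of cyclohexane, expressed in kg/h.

ṁ_c = 1060 kg/h

Heat released by hot stream: Q = 1400 × 1.01 × (307 − 242) = 91910 kJ/h
Energy balance on cold side (adiabatic exchanger): Q = ṁ_c·Cp_c·(T_c,out − T_c,in)
ṁ_c = 91910 / [1.84 × (57.8 − 10.8)] = 1062.8 kg/h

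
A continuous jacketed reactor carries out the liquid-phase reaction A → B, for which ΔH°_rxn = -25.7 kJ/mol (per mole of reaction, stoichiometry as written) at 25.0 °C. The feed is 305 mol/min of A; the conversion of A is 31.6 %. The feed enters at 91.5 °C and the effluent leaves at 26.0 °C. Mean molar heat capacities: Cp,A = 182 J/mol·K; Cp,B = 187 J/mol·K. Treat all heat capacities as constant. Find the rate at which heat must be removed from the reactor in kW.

Extent of reaction ξ = 0.316 × 305 = 96.38 mol/min
Reaction term: ξ·ΔH°_rxn = 96.38 × -25.7 = -2477 kJ/min
Sensible, feed 91.5→25 °C: -3691.4 kJ/min
Outlet flows (mol/min): A 208.62, B 96.38
Sensible, products 25→26.0 °C: 55.992 kJ/min
Q = ΔH = -6112.4 kJ/min = -101.87 kW
Heat removed = 101.87 kW

Q_out = 102 kW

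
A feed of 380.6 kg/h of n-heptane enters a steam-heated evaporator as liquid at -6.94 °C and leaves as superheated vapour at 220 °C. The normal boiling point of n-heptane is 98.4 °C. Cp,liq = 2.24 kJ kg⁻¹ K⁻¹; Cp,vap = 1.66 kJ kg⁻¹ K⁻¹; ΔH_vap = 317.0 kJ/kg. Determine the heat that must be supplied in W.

Q = 79800 W

liquid -6.94→98.4 °C: 235.96 kJ/kg
vaporisation at 98.4 °C: 317 kJ/kg
vapour 98.4→220 °C: 201.86 kJ/kg
Δh = 235.96 + 317 + 201.86 = 754.82 kJ/kg
Q = ṁ·Δh = 380.6 kg/h × 754.82 kJ/kg = 287280 kJ/h
|Q| = 79.801 kW = 79801 W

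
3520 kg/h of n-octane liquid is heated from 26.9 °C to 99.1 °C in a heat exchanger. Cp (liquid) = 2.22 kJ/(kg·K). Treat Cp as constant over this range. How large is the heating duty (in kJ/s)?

Q = 157 kJ/s

Q = ṁ·Cp·ΔT = 3520 × 2.22 × (99.1 − 26.9) = 564200 kJ/h
Converting: 564200 / 3600 s = 156.72 kW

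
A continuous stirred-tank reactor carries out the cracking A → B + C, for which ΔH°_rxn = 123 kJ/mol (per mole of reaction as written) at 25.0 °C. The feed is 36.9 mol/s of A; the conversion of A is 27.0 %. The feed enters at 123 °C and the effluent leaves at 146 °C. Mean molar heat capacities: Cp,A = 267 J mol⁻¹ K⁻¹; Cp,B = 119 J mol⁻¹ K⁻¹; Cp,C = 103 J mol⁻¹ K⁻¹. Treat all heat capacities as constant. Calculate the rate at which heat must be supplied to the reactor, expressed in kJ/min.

Extent of reaction ξ = 0.270 × 36.9 = 9.963 mol/s
Reaction term: ξ·ΔH°_rxn = 9.963 × 123 = 1225.4 kJ/s
Sensible, feed 123→25 °C: -965.53 kJ/s
Outlet flows (mol/s): A 26.937, B 9.963, C 9.963
Sensible, products 25→146 °C: 1137.9 kJ/s
Q = ΔH = 1397.8 kJ/s = 1397.8 kW
Heat supplied = 83868 kJ/min

Q_in = 83900 kJ/min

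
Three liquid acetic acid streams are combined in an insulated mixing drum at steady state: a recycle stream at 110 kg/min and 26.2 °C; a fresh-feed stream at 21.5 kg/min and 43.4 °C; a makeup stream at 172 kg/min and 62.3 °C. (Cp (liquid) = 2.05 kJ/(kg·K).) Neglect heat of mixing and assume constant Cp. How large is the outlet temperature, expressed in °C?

T_out = 47.9 °C

Adiabatic, steady state ⇒ Σ ṁᵢCp,ᵢ(T_out − Tᵢ) = 0
Σ ṁᵢCp,ᵢTᵢ = 110×2.05×26.2 + 21.5×2.05×43.4 + 172×2.05×62.3 = 29788
Σ ṁᵢCp,ᵢ = 110×2.05 + 21.5×2.05 + 172×2.05 = 622.17
T_out = 29788 / 622.17 = 47.877 °C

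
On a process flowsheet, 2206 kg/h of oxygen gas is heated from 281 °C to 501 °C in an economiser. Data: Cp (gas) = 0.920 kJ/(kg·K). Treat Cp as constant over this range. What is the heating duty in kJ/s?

Q = 124 kJ/s

Q = ṁ·Cp·ΔT = 2206 × 0.920 × (501 − 281) = 446490 kJ/h
Converting: 446490 / 3600 s = 124.03 kW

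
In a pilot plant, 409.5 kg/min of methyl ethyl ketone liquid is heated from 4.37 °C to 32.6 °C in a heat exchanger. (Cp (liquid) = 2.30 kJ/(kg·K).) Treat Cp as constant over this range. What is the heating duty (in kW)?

Q = 443 kW

Q = ṁ·Cp·ΔT = 409.5 × 2.30 × (32.6 − 4.37) = 26588 kJ/min
Converting: 26588 / 60 s = 443.14 kW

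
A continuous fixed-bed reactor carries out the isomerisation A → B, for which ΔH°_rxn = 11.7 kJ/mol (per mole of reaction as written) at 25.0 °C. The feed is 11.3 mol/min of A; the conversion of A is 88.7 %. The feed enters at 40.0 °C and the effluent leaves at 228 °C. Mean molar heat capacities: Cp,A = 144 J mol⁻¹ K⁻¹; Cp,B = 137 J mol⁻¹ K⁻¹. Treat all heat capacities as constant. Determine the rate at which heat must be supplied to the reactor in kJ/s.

Extent of reaction ξ = 0.887 × 11.3 = 10.023 mol/min
Reaction term: ξ·ΔH°_rxn = 10.023 × 11.7 = 117.27 kJ/min
Sensible, feed 40.0→25 °C: -24.408 kJ/min
Outlet flows (mol/min): A 1.2769, B 10.023
Sensible, products 25→228 °C: 316.08 kJ/min
Q = ΔH = 408.94 kJ/min = 6.8157 kW
Heat supplied = 6.8157 kJ/s

Q_in = 6.82 kJ/s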